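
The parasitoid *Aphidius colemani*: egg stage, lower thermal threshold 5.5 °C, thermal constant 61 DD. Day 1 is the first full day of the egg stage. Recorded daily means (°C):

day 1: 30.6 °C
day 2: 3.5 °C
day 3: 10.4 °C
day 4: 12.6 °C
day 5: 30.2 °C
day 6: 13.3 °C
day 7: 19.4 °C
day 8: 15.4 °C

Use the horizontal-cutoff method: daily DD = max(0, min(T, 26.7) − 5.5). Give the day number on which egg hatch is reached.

day 6

Daily DD above 5.5 °C (capped at 21.2): 21.2, 0.0, 4.9, 7.1, 21.2, 7.8, 13.9, 9.9.
Cumulative: 21.2, 21.2, 26.1, 33.2, 54.4, 62.2, 76.1, 86.0.
The total first reaches 61 DD on day 6.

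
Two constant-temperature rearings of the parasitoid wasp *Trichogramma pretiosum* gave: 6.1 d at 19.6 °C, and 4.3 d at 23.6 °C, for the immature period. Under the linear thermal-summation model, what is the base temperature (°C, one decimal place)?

Under the model K = D·(T − T_b), so D₁·(T₁ − T_b) = D₂·(T₂ − T_b).
6.1·(19.6 − T_b) = 4.3·(23.6 − T_b)
T_b = (6.1·19.6 − 4.3·23.6) / (6.1 − 4.3) = 18.08 / 1.8 = 10.044 °C ≈ 10.0 °C.

10.0 °C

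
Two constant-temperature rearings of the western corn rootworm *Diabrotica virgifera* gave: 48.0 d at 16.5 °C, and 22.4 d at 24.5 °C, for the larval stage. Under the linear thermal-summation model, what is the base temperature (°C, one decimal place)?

9.5 °C

Under the model K = D·(T − T_b), so D₁·(T₁ − T_b) = D₂·(T₂ − T_b).
48.0·(16.5 − T_b) = 22.4·(24.5 − T_b)
T_b = (48.0·16.5 − 22.4·24.5) / (48.0 − 22.4) = 243.20 / 25.6 = 9.500 °C ≈ 9.5 °C.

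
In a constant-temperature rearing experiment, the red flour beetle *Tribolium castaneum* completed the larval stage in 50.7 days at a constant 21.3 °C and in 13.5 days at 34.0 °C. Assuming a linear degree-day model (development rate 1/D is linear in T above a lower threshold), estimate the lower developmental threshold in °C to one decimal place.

Linear rate model ⇒ the product D·(T − T_b) is constant across temperatures.
50.7·(21.3 − T_b) = 13.5·(34.0 − T_b)
T_b = (50.7·21.3 − 13.5·34.0) / (50.7 − 13.5) = 620.91 / 37.2 = 16.691 °C ≈ 16.7 °C.

16.7 °C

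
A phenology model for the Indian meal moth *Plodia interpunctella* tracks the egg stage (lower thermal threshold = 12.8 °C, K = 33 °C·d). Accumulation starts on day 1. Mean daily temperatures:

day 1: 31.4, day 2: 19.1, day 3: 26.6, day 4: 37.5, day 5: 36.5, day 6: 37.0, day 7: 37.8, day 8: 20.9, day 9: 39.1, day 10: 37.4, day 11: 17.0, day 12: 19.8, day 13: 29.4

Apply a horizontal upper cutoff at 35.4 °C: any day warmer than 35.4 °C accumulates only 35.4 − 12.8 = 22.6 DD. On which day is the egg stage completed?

day 3

Daily DD above 12.8 °C (capped at 22.6): 18.6, 6.3, 13.8, 22.6, 22.6, 22.6, 22.6, 8.1, 22.6, 22.6, 4.2, 7.0, 16.6.
Cumulative: 18.6, 24.9, 38.7, 61.3, 83.9, 106.5, 129.1, 137.2, 159.8, 182.4, 186.6, 193.6, 210.2.
The total first reaches 33 DD on day 3.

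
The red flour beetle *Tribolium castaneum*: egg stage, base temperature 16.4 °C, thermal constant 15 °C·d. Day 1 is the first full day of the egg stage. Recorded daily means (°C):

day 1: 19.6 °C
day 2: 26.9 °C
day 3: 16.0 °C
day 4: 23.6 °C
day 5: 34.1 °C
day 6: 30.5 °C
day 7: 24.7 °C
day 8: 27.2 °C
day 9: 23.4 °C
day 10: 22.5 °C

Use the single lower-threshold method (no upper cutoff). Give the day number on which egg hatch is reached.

day 4

Daily DD above 16.4 °C: 3.2, 10.5, 0.0, 7.2, 17.7, 14.1, 8.3, 10.8, 7.0, 6.1.
Cumulative: 3.2, 13.7, 13.7, 20.9, 38.6, 52.7, 61.0, 71.8, 78.8, 84.9.
The total first reaches 15 DD on day 4.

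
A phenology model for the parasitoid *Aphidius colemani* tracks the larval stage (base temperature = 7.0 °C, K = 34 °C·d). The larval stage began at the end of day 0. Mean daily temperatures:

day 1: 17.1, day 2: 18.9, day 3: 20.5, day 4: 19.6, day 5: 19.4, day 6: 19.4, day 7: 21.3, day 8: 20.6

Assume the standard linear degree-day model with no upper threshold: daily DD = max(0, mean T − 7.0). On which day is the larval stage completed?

day 3

Daily DD above 7.0 °C: 10.1, 11.9, 13.5, 12.6, 12.4, 12.4, 14.3, 13.6.
Cumulative: 10.1, 22.0, 35.5, 48.1, 60.5, 72.9, 87.2, 100.8.
The total first reaches 34 DD on day 3.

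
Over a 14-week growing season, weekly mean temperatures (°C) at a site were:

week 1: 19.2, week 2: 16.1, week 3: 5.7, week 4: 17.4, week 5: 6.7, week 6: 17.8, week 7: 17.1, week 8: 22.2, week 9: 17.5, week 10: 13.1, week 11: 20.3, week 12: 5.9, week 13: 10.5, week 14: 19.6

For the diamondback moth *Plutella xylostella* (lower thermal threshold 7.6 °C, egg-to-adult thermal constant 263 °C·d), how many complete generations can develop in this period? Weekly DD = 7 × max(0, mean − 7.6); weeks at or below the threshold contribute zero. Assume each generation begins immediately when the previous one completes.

2 generations

Weekly DD (7 × max(0, T̄ − 7.6)): 81.2, 59.5, 0.0, 68.6, 0.0, 71.4, 66.5, 102.2, 69.3, 38.5, 88.9, 0.0, 20.3, 84.0.
Season total = 750.4 DD.
Complete generations = ⌊750.4 / 263⌋ = 2.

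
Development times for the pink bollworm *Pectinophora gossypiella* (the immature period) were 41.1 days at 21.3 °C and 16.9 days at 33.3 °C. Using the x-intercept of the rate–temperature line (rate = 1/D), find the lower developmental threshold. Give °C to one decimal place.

Equal thermal constants: D₁(T₁ − T_b) = D₂(T₂ − T_b).
41.1·(21.3 − T_b) = 16.9·(33.3 − T_b)
T_b = (41.1·21.3 − 16.9·33.3) / (41.1 − 16.9) = 312.66 / 24.2 = 12.920 °C ≈ 12.9 °C.

12.9 °C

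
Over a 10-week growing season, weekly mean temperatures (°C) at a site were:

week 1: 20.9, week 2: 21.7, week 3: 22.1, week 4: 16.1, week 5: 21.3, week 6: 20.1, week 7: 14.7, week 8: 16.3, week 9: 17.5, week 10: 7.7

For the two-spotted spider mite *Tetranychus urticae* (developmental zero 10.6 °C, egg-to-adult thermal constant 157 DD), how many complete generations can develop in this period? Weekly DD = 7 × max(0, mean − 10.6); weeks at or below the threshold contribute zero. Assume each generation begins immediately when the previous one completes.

Weekly DD (7 × max(0, T̄ − 10.6)): 72.1, 77.7, 80.5, 38.5, 74.9, 66.5, 28.7, 39.9, 48.3, 0.0.
Season total = 527.1 DD.
Complete generations = ⌊527.1 / 157⌋ = 3.

3 generations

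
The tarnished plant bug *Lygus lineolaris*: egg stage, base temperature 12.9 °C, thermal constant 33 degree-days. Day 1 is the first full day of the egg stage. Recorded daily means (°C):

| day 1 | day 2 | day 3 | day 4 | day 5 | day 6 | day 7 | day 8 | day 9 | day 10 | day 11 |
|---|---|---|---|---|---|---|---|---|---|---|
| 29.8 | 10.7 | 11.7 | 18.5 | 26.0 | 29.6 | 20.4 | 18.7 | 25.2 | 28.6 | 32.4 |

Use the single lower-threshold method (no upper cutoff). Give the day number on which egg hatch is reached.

Daily DD above 12.9 °C: 16.9, 0.0, 0.0, 5.6, 13.1, 16.7, 7.5, 5.8, 12.3, 15.7, 19.5.
Cumulative: 16.9, 16.9, 16.9, 22.5, 35.6, 52.3, 59.8, 65.6, 77.9, 93.6, 113.1.
The total first reaches 33 DD on day 5.

day 5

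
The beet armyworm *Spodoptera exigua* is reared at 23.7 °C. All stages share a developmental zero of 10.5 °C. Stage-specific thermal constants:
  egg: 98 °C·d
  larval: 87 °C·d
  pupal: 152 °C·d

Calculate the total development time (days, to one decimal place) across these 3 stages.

25.5 days

Daily accumulation at 23.7 °C = 23.7 − 10.5 = 13.2 DD/day.
Total K = 98 + 87 + 152 = 337 DD.
Total duration = 337 / 13.2 = 25.530 ≈ 25.5 days.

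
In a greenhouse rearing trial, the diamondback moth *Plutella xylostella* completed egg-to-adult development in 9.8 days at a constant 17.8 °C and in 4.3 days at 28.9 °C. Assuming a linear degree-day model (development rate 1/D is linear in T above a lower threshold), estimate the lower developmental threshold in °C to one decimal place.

9.1 °C

Linear rate model ⇒ the product D·(T − T_b) is constant across temperatures.
9.8·(17.8 − T_b) = 4.3·(28.9 − T_b)
T_b = (9.8·17.8 − 4.3·28.9) / (9.8 − 4.3) = 50.17 / 5.5 = 9.122 °C ≈ 9.1 °C.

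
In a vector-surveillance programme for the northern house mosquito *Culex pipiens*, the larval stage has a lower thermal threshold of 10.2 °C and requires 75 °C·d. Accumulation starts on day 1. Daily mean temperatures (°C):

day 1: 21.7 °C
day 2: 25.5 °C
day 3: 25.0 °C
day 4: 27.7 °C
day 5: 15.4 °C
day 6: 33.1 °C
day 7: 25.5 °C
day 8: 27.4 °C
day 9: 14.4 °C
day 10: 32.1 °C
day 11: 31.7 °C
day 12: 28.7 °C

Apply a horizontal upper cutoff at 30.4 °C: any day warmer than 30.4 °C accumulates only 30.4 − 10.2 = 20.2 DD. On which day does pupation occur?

day 6

Daily DD above 10.2 °C (capped at 20.2): 11.5, 15.3, 14.8, 17.5, 5.2, 20.2, 15.3, 17.2, 4.2, 20.2, 20.2, 18.5.
Cumulative: 11.5, 26.8, 41.6, 59.1, 64.3, 84.5, 99.8, 117.0, 121.2, 141.4, 161.6, 180.1.
The total first reaches 75 DD on day 6.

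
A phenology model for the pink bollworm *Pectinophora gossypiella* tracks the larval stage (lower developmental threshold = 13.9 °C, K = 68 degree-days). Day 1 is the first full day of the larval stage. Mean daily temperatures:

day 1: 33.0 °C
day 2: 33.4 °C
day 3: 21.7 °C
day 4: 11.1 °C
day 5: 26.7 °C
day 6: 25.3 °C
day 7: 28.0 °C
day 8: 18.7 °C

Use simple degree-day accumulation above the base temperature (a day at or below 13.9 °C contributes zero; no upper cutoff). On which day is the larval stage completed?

day 6

Daily DD above 13.9 °C: 19.1, 19.5, 7.8, 0.0, 12.8, 11.4, 14.1, 4.8.
Cumulative: 19.1, 38.6, 46.4, 46.4, 59.2, 70.6, 84.7, 89.5.
The total first reaches 68 DD on day 6.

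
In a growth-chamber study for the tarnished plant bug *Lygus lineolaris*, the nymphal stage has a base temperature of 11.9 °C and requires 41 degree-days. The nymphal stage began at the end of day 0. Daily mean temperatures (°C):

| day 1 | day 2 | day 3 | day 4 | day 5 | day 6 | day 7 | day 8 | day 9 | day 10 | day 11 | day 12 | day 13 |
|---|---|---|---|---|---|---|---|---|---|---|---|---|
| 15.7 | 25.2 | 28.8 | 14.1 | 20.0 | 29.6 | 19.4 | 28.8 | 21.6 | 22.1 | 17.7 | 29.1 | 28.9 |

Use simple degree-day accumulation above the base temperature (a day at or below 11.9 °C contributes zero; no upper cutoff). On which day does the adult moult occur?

Daily DD above 11.9 °C: 3.8, 13.3, 16.9, 2.2, 8.1, 17.7, 7.5, 16.9, 9.7, 10.2, 5.8, 17.2, 17.0.
Cumulative: 3.8, 17.1, 34.0, 36.2, 44.3, 62.0, 69.5, 86.4, 96.1, 106.3, 112.1, 129.3, 146.3.
The total first reaches 41 DD on day 5.

day 5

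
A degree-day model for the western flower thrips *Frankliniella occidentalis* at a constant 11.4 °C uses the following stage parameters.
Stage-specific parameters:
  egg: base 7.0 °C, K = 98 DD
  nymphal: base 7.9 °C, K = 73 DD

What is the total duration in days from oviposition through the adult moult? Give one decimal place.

egg: 98 / (11.4 − 7.0) = 98 / 4.4 = 22.273 d.
nymphal: 73 / (11.4 − 7.9) = 73 / 3.5 = 20.857 d.
Sum = 43.130 ≈ 43.1 days.

43.1 days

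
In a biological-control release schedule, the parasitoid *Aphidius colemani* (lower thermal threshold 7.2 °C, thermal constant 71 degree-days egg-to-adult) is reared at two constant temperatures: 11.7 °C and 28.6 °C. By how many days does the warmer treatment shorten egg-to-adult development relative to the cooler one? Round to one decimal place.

12.5 days

At 11.7 °C: 71 / (11.7 − 7.2) = 71 / 4.5 = 15.778 d.
At 28.6 °C: 71 / (28.6 − 7.2) = 71 / 21.4 = 3.318 d.
Difference = |15.778 − 3.318| = 12.460 ≈ 12.5 days.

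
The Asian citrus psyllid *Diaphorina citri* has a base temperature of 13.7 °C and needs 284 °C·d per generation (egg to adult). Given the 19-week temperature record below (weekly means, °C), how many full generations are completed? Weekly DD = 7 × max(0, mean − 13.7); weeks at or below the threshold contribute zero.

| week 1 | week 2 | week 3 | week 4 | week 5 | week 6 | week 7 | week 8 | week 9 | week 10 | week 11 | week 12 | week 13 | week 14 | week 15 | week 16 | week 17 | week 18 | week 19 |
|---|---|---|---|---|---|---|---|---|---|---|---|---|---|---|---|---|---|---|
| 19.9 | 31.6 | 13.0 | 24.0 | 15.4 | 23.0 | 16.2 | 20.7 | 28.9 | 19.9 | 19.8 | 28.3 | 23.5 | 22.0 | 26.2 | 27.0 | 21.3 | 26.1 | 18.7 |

4 generations

Weekly DD (7 × max(0, T̄ − 13.7)): 43.4, 125.3, 0.0, 72.1, 11.9, 65.1, 17.5, 49.0, 106.4, 43.4, 42.7, 102.2, 68.6, 58.1, 87.5, 93.1, 53.2, 86.8, 35.0.
Season total = 1161.3 DD.
Complete generations = ⌊1161.3 / 284⌋ = 4.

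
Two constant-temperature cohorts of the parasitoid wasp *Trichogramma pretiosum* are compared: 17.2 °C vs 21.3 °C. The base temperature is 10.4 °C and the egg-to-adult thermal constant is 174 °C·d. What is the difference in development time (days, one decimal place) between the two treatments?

At 17.2 °C: 174 / (17.2 − 10.4) = 174 / 6.8 = 25.588 d.
At 21.3 °C: 174 / (21.3 − 10.4) = 174 / 10.9 = 15.963 d.
Difference = |25.588 − 15.963| = 9.625 ≈ 9.6 days.

9.6 days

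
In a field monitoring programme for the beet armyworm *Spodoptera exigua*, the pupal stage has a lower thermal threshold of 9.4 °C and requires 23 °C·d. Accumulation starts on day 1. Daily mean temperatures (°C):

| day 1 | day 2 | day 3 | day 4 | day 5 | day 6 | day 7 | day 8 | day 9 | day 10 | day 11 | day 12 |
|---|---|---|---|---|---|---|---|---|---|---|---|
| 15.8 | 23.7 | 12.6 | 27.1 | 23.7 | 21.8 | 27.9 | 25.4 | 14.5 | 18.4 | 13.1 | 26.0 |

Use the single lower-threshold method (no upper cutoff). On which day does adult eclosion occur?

day 3

Daily DD above 9.4 °C: 6.4, 14.3, 3.2, 17.7, 14.3, 12.4, 18.5, 16.0, 5.1, 9.0, 3.7, 16.6.
Cumulative: 6.4, 20.7, 23.9, 41.6, 55.9, 68.3, 86.8, 102.8, 107.9, 116.9, 120.6, 137.2.
The total first reaches 23 DD on day 3.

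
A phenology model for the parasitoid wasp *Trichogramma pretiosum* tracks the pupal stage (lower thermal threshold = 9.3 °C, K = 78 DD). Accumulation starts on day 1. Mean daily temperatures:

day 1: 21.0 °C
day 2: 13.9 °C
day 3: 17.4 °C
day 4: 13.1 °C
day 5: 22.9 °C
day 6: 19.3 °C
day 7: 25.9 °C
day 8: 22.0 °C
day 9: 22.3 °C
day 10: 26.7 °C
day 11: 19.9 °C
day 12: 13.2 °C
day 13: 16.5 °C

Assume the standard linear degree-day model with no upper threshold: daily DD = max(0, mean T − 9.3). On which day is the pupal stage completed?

day 8

Daily DD above 9.3 °C: 11.7, 4.6, 8.1, 3.8, 13.6, 10.0, 16.6, 12.7, 13.0, 17.4, 10.6, 3.9, 7.2.
Cumulative: 11.7, 16.3, 24.4, 28.2, 41.8, 51.8, 68.4, 81.1, 94.1, 111.5, 122.1, 126.0, 133.2.
The total first reaches 78 DD on day 8.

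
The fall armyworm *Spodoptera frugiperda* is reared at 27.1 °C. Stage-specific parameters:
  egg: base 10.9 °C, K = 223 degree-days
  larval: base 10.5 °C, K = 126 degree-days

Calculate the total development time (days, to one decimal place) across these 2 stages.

21.4 days

egg: 223 / (27.1 − 10.9) = 223 / 16.2 = 13.765 d.
larval: 126 / (27.1 − 10.5) = 126 / 16.6 = 7.590 d.
Sum = 21.356 ≈ 21.4 days.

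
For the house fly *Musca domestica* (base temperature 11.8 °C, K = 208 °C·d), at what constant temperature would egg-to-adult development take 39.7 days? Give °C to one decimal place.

Required daily accumulation = 208 / 39.7 = 5.239 DD/day.
T = T_base + 5.239 = 11.8 + 5.239 = 17.039 ≈ 17.0 °C.

17.0 °C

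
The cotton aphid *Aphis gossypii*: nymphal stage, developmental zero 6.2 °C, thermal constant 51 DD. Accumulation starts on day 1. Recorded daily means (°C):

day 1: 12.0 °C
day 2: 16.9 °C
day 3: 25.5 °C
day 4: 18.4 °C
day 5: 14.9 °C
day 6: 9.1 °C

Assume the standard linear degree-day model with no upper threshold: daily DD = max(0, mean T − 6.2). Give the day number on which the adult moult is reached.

day 5

Daily DD above 6.2 °C: 5.8, 10.7, 19.3, 12.2, 8.7, 2.9.
Cumulative: 5.8, 16.5, 35.8, 48.0, 56.7, 59.6.
The total first reaches 51 DD on day 5.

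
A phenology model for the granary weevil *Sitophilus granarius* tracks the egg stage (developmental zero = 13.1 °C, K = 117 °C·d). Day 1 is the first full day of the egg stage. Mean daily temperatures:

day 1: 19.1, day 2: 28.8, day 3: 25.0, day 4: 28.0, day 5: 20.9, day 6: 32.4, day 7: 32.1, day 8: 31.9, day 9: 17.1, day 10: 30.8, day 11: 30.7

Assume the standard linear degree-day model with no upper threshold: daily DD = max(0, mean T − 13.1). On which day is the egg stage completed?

Daily DD above 13.1 °C: 6.0, 15.7, 11.9, 14.9, 7.8, 19.3, 19.0, 18.8, 4.0, 17.7, 17.6.
Cumulative: 6.0, 21.7, 33.6, 48.5, 56.3, 75.6, 94.6, 113.4, 117.4, 135.1, 152.7.
The total first reaches 117 DD on day 9.

day 9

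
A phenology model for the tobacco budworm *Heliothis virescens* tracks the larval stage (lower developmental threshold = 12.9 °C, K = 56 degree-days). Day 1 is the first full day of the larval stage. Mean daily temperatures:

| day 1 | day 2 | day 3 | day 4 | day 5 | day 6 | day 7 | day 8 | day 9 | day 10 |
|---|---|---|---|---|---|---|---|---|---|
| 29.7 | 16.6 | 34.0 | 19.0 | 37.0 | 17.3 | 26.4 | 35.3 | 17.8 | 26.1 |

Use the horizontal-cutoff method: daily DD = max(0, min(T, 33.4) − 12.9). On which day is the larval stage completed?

Daily DD above 12.9 °C (capped at 20.5): 16.8, 3.7, 20.5, 6.1, 20.5, 4.4, 13.5, 20.5, 4.9, 13.2.
Cumulative: 16.8, 20.5, 41.0, 47.1, 67.6, 72.0, 85.5, 106.0, 110.9, 124.1.
The total first reaches 56 DD on day 5.

day 5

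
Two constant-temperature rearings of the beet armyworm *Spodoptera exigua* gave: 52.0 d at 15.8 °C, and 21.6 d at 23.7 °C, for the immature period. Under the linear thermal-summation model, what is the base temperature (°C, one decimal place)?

Linear rate model ⇒ the product D·(T − T_b) is constant across temperatures.
52.0·(15.8 − T_b) = 21.6·(23.7 − T_b)
T_b = (52.0·15.8 − 21.6·23.7) / (52.0 − 21.6) = 309.68 / 30.4 = 10.187 °C ≈ 10.2 °C.

10.2 °C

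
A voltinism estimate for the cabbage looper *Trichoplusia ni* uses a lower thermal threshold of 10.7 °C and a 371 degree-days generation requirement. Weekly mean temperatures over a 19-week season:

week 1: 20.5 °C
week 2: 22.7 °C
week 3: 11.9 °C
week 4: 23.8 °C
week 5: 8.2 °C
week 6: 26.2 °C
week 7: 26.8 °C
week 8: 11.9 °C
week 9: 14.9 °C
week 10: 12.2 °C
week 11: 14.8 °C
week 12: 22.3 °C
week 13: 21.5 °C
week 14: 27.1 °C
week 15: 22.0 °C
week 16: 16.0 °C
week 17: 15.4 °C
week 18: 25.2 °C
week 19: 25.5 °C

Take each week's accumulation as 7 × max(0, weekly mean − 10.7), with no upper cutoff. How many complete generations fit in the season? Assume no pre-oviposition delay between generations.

Weekly DD (7 × max(0, T̄ − 10.7)): 68.6, 84.0, 8.4, 91.7, 0.0, 108.5, 112.7, 8.4, 29.4, 10.5, 28.7, 81.2, 75.6, 114.8, 79.1, 37.1, 32.9, 101.5, 103.6.
Season total = 1176.7 DD.
Complete generations = ⌊1176.7 / 371⌋ = 3.

3 generations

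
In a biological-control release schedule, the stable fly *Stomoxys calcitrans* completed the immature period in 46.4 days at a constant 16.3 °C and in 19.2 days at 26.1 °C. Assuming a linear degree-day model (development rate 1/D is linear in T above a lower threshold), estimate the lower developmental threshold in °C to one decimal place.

9.4 °C

Equal thermal constants: D₁(T₁ − T_b) = D₂(T₂ − T_b).
46.4·(16.3 − T_b) = 19.2·(26.1 − T_b)
T_b = (46.4·16.3 − 19.2·26.1) / (46.4 − 19.2) = 255.20 / 27.2 = 9.382 °C ≈ 9.4 °C.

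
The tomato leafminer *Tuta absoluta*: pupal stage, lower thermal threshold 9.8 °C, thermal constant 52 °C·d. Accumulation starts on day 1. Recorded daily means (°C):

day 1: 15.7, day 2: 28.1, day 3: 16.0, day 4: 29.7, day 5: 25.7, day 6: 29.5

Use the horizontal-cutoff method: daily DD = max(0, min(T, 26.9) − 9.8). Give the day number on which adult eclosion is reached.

Daily DD above 9.8 °C (capped at 17.1): 5.9, 17.1, 6.2, 17.1, 15.9, 17.1.
Cumulative: 5.9, 23.0, 29.2, 46.3, 62.2, 79.3.
The total first reaches 52 DD on day 5.

day 5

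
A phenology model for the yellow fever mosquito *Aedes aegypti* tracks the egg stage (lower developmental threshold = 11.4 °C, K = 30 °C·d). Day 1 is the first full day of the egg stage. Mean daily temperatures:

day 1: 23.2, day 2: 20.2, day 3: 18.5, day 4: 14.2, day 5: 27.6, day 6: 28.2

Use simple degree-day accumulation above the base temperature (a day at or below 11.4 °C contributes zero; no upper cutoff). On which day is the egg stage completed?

day 4

Daily DD above 11.4 °C: 11.8, 8.8, 7.1, 2.8, 16.2, 16.8.
Cumulative: 11.8, 20.6, 27.7, 30.5, 46.7, 63.5.
The total first reaches 30 DD on day 4.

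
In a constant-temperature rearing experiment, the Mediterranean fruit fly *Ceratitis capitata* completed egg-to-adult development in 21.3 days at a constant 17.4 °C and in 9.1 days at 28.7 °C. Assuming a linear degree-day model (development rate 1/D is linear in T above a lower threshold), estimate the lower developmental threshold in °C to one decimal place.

9.0 °C

Under the model K = D·(T − T_b), so D₁·(T₁ − T_b) = D₂·(T₂ − T_b).
21.3·(17.4 − T_b) = 9.1·(28.7 − T_b)
T_b = (21.3·17.4 − 9.1·28.7) / (21.3 − 9.1) = 109.45 / 12.2 = 8.971 °C ≈ 9.0 °C.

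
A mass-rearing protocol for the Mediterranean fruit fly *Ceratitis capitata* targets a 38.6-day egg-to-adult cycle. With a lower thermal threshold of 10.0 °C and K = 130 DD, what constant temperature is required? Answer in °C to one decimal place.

Required daily accumulation = 130 / 38.6 = 3.368 DD/day.
T = T_base + 3.368 = 10.0 + 3.368 = 13.368 ≈ 13.4 °C.

13.4 °C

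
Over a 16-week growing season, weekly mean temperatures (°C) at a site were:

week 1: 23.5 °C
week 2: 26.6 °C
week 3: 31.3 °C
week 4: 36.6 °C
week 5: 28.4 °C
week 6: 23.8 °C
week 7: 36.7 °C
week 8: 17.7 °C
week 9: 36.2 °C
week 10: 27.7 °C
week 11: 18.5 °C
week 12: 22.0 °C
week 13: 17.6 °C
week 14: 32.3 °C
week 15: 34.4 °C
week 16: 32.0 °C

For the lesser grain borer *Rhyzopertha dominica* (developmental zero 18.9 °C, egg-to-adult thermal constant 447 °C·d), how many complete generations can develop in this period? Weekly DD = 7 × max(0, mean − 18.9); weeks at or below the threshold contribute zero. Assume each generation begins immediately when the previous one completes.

Weekly DD (7 × max(0, T̄ − 18.9)): 32.2, 53.9, 86.8, 123.9, 66.5, 34.3, 124.6, 0.0, 121.1, 61.6, 0.0, 21.7, 0.0, 93.8, 108.5, 91.7.
Season total = 1020.6 DD.
Complete generations = ⌊1020.6 / 447⌋ = 2.

2 generations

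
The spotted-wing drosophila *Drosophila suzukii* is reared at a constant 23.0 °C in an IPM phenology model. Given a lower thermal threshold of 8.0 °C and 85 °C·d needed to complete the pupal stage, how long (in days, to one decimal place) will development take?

Daily accumulation = 23.0 − 8.0 = 15.0 DD/day.
Duration = 85 / 15.0 = 5.667 ≈ 5.7 days.

5.7 days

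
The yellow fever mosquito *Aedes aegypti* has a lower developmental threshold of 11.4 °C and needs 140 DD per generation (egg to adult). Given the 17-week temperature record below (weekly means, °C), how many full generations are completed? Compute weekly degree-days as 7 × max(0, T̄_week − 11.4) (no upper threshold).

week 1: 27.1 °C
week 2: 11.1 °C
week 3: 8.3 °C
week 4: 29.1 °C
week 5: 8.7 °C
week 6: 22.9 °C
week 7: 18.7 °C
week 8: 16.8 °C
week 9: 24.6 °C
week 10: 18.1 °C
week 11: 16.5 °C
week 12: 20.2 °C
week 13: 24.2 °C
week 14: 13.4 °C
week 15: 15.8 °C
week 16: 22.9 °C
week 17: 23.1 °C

6 generations

Weekly DD (7 × max(0, T̄ − 11.4)): 109.9, 0.0, 0.0, 123.9, 0.0, 80.5, 51.1, 37.8, 92.4, 46.9, 35.7, 61.6, 89.6, 14.0, 30.8, 80.5, 81.9.
Season total = 936.6 DD.
Complete generations = ⌊936.6 / 140⌋ = 6.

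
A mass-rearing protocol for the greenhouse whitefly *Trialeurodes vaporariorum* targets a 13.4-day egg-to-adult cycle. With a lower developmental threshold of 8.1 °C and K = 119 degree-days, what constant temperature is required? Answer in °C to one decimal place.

17.0 °C

Required daily accumulation = 119 / 13.4 = 8.881 DD/day.
T = T_base + 8.881 = 8.1 + 8.881 = 16.981 ≈ 17.0 °C.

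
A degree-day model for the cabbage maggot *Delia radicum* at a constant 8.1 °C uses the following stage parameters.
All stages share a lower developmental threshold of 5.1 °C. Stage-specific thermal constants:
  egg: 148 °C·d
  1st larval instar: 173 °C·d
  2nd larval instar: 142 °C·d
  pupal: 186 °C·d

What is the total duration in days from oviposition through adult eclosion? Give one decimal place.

216.3 days

Daily accumulation at 8.1 °C = 8.1 − 5.1 = 3.0 DD/day.
Total K = 148 + 173 + 142 + 186 = 649 DD.
Total duration = 649 / 3.0 = 216.333 ≈ 216.3 days.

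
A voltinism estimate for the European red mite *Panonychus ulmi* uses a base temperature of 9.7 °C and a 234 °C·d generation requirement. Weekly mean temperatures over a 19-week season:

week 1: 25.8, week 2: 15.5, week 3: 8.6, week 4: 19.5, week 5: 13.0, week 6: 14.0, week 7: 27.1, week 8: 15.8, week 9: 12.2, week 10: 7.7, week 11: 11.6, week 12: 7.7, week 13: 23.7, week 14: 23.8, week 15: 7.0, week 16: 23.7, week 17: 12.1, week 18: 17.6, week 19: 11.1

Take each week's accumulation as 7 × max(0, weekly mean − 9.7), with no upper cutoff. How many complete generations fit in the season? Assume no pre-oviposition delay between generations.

Weekly DD (7 × max(0, T̄ − 9.7)): 112.7, 40.6, 0.0, 68.6, 23.1, 30.1, 121.8, 42.7, 17.5, 0.0, 13.3, 0.0, 98.0, 98.7, 0.0, 98.0, 16.8, 55.3, 9.8.
Season total = 847.0 DD.
Complete generations = ⌊847.0 / 234⌋ = 3.

3 generations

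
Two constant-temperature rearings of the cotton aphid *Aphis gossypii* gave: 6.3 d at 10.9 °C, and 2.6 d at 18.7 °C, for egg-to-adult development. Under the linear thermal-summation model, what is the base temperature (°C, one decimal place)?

5.4 °C

Under the model K = D·(T − T_b), so D₁·(T₁ − T_b) = D₂·(T₂ − T_b).
6.3·(10.9 − T_b) = 2.6·(18.7 − T_b)
T_b = (6.3·10.9 − 2.6·18.7) / (6.3 − 2.6) = 20.05 / 3.7 = 5.419 °C ≈ 5.4 °C.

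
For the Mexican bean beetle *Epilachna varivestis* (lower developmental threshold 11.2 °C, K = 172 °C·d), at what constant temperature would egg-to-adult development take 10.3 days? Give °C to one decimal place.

27.9 °C

Required daily accumulation = 172 / 10.3 = 16.699 DD/day.
T = T_base + 16.699 = 11.2 + 16.699 = 27.899 ≈ 27.9 °C.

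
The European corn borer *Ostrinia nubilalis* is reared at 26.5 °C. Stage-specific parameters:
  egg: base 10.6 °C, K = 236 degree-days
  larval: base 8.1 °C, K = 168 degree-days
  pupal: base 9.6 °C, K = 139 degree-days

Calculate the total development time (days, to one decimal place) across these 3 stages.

32.2 days

egg: 236 / (26.5 − 10.6) = 236 / 15.9 = 14.843 d.
larval: 168 / (26.5 − 8.1) = 168 / 18.4 = 9.130 d.
pupal: 139 / (26.5 − 9.6) = 139 / 16.9 = 8.225 d.
Sum = 32.198 ≈ 32.2 days.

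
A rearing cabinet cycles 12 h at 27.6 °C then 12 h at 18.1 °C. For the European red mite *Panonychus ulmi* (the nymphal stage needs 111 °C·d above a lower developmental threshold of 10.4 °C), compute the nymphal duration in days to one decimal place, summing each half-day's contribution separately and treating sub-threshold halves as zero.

Day half: max(0, 27.6 − 10.4) × 0.5 = 17.2 × 0.5 = 8.60 DD.
Night half: max(0, 18.1 − 10.4) × 0.5 = 7.7 × 0.5 = 3.85 DD.
Per 24 h: 12.45 DD/day.
Duration = 111 / 12.45 = 8.916 ≈ 8.9 days.

8.9 days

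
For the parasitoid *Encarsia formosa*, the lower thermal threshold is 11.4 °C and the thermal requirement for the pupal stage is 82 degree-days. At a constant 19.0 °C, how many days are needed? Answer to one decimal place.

Daily accumulation = 19.0 − 11.4 = 7.6 DD/day.
Duration = 82 / 7.6 = 10.789 ≈ 10.8 days.

10.8 days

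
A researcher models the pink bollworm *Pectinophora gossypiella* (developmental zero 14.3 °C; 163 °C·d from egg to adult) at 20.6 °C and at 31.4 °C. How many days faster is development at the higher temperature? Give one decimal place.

16.3 days

At 20.6 °C: 163 / (20.6 − 14.3) = 163 / 6.3 = 25.873 d.
At 31.4 °C: 163 / (31.4 − 14.3) = 163 / 17.1 = 9.532 d.
Difference = |25.873 − 9.532| = 16.341 ≈ 16.3 days.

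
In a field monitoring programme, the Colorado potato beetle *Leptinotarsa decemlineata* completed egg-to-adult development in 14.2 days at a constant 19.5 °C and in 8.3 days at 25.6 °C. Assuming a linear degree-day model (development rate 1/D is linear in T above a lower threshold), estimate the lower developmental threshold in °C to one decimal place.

Linear rate model ⇒ the product D·(T − T_b) is constant across temperatures.
14.2·(19.5 − T_b) = 8.3·(25.6 − T_b)
T_b = (14.2·19.5 − 8.3·25.6) / (14.2 − 8.3) = 64.42 / 5.9 = 10.919 °C ≈ 10.9 °C.

10.9 °C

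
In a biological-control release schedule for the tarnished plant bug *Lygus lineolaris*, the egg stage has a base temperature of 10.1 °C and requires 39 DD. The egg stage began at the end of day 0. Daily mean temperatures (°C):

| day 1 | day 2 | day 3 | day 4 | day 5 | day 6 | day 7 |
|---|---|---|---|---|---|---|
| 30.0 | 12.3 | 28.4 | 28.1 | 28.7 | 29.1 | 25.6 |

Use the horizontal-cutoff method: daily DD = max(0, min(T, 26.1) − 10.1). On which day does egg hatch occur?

day 4

Daily DD above 10.1 °C (capped at 16.0): 16.0, 2.2, 16.0, 16.0, 16.0, 16.0, 15.5.
Cumulative: 16.0, 18.2, 34.2, 50.2, 66.2, 82.2, 97.7.
The total first reaches 39 DD on day 4.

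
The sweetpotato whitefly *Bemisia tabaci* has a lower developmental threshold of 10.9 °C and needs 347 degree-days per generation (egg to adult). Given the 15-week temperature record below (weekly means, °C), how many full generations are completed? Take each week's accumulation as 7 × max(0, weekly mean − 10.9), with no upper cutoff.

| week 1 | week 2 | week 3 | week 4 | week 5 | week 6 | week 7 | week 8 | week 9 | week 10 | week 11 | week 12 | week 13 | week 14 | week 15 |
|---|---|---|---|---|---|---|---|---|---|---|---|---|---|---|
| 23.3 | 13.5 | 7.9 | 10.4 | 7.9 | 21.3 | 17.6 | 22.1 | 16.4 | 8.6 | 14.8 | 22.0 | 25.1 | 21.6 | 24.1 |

Weekly DD (7 × max(0, T̄ − 10.9)): 86.8, 18.2, 0.0, 0.0, 0.0, 72.8, 46.9, 78.4, 38.5, 0.0, 27.3, 77.7, 99.4, 74.9, 92.4.
Season total = 713.3 DD.
Complete generations = ⌊713.3 / 347⌋ = 2.

2 generations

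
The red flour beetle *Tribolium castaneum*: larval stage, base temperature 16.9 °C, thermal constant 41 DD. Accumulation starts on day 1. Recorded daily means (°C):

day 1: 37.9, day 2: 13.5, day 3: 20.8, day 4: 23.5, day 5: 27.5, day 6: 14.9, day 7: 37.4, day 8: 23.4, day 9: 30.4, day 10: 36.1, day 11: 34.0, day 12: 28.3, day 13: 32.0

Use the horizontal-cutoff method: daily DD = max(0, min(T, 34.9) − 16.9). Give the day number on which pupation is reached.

day 7

Daily DD above 16.9 °C (capped at 18.0): 18.0, 0.0, 3.9, 6.6, 10.6, 0.0, 18.0, 6.5, 13.5, 18.0, 17.1, 11.4, 15.1.
Cumulative: 18.0, 18.0, 21.9, 28.5, 39.1, 39.1, 57.1, 63.6, 77.1, 95.1, 112.2, 123.6, 138.7.
The total first reaches 41 DD on day 7.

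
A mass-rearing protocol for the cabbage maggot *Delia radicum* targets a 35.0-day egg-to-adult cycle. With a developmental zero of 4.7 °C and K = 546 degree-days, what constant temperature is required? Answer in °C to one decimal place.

Required daily accumulation = 546 / 35.0 = 15.600 DD/day.
T = T_base + 15.600 = 4.7 + 15.600 = 20.300 ≈ 20.3 °C.

20.3 °C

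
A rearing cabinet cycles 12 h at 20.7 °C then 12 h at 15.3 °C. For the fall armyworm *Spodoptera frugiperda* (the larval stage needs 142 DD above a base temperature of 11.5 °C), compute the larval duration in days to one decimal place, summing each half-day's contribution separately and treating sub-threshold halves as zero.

Day half: max(0, 20.7 − 11.5) × 0.5 = 9.2 × 0.5 = 4.60 DD.
Night half: max(0, 15.3 − 11.5) × 0.5 = 3.8 × 0.5 = 1.90 DD.
Per 24 h: 6.50 DD/day.
Duration = 142 / 6.50 = 21.846 ≈ 21.8 days.

21.8 days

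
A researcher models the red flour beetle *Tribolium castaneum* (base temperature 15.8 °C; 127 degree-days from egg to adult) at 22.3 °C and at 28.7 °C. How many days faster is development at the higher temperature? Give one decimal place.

At 22.3 °C: 127 / (22.3 − 15.8) = 127 / 6.5 = 19.538 d.
At 28.7 °C: 127 / (28.7 − 15.8) = 127 / 12.9 = 9.845 d.
Difference = |19.538 − 9.845| = 9.694 ≈ 9.7 days.

9.7 days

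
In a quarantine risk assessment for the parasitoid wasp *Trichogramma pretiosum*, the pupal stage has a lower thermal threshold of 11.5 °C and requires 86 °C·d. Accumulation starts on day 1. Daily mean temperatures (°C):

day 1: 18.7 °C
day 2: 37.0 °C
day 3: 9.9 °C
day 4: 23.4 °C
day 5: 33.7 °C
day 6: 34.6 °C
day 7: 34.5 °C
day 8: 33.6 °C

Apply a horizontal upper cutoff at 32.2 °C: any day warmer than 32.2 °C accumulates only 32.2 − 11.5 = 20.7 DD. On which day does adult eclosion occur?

Daily DD above 11.5 °C (capped at 20.7): 7.2, 20.7, 0.0, 11.9, 20.7, 20.7, 20.7, 20.7.
Cumulative: 7.2, 27.9, 27.9, 39.8, 60.5, 81.2, 101.9, 122.6.
The total first reaches 86 DD on day 7.

day 7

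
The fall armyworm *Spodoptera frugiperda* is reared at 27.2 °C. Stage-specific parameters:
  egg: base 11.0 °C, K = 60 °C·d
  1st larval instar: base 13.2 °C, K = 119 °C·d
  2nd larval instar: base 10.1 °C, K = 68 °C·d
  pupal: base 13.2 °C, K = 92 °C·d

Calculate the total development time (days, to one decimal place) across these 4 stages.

egg: 60 / (27.2 − 11.0) = 60 / 16.2 = 3.704 d.
1st larval instar: 119 / (27.2 − 13.2) = 119 / 14.0 = 8.500 d.
2nd larval instar: 68 / (27.2 − 10.1) = 68 / 17.1 = 3.977 d.
pupal: 92 / (27.2 − 13.2) = 92 / 14.0 = 6.571 d.
Sum = 22.752 ≈ 22.8 days.

22.8 days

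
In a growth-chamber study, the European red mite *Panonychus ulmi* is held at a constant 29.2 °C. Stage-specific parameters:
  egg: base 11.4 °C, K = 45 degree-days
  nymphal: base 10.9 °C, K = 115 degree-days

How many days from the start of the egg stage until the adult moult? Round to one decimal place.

egg: 45 / (29.2 − 11.4) = 45 / 17.8 = 2.528 d.
nymphal: 115 / (29.2 − 10.9) = 115 / 18.3 = 6.284 d.
Sum = 8.812 ≈ 8.8 days.

8.8 days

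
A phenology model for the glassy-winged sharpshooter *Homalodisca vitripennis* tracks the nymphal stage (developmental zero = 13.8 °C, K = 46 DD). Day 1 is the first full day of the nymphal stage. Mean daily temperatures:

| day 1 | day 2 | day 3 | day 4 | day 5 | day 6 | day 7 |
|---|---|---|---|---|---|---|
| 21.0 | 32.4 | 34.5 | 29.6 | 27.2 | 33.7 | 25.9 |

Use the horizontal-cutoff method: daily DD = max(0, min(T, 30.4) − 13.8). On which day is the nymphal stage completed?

Daily DD above 13.8 °C (capped at 16.6): 7.2, 16.6, 16.6, 15.8, 13.4, 16.6, 12.1.
Cumulative: 7.2, 23.8, 40.4, 56.2, 69.6, 86.2, 98.3.
The total first reaches 46 DD on day 4.

day 4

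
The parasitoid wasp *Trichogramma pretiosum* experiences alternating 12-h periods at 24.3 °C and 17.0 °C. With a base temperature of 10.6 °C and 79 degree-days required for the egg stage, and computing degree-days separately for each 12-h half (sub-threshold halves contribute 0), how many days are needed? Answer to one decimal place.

Day half: max(0, 24.3 − 10.6) × 0.5 = 13.7 × 0.5 = 6.85 DD.
Night half: max(0, 17.0 − 10.6) × 0.5 = 6.4 × 0.5 = 3.20 DD.
Per 24 h: 10.05 DD/day.
Duration = 79 / 10.05 = 7.861 ≈ 7.9 days.

7.9 days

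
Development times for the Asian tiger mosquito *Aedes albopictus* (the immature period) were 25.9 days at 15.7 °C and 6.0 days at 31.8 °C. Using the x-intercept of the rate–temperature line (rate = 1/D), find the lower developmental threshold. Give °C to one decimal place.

10.8 °C

Equal thermal constants: D₁(T₁ − T_b) = D₂(T₂ − T_b).
25.9·(15.7 − T_b) = 6.0·(31.8 − T_b)
T_b = (25.9·15.7 − 6.0·31.8) / (25.9 − 6.0) = 215.83 / 19.9 = 10.846 °C ≈ 10.8 °C.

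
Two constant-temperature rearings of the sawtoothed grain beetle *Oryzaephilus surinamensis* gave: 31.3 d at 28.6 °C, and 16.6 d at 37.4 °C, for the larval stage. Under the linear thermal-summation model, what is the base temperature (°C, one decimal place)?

Under the model K = D·(T − T_b), so D₁·(T₁ − T_b) = D₂·(T₂ − T_b).
31.3·(28.6 − T_b) = 16.6·(37.4 − T_b)
T_b = (31.3·28.6 − 16.6·37.4) / (31.3 − 16.6) = 274.34 / 14.7 = 18.663 °C ≈ 18.7 °C.

18.7 °C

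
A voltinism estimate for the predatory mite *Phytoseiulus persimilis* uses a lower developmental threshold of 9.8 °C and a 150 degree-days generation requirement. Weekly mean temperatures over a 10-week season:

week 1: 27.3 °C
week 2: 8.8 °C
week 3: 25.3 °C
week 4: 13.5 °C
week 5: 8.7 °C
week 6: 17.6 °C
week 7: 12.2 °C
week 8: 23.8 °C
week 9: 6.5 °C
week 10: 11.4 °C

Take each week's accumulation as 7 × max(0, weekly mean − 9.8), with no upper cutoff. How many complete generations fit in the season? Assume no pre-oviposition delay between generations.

2 generations

Weekly DD (7 × max(0, T̄ − 9.8)): 122.5, 0.0, 108.5, 25.9, 0.0, 54.6, 16.8, 98.0, 0.0, 11.2.
Season total = 437.5 DD.
Complete generations = ⌊437.5 / 150⌋ = 2.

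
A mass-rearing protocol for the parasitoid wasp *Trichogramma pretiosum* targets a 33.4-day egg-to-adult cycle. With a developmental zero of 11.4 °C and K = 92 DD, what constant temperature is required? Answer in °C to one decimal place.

14.2 °C

Required daily accumulation = 92 / 33.4 = 2.754 DD/day.
T = T_base + 2.754 = 11.4 + 2.754 = 14.154 ≈ 14.2 °C.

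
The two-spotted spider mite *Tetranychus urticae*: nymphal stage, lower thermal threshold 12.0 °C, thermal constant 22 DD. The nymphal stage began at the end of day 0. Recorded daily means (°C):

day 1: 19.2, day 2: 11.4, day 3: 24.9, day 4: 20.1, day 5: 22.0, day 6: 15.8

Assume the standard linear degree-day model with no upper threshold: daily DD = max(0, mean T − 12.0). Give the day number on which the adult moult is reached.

day 4

Daily DD above 12.0 °C: 7.2, 0.0, 12.9, 8.1, 10.0, 3.8.
Cumulative: 7.2, 7.2, 20.1, 28.2, 38.2, 42.0.
The total first reaches 22 DD on day 4.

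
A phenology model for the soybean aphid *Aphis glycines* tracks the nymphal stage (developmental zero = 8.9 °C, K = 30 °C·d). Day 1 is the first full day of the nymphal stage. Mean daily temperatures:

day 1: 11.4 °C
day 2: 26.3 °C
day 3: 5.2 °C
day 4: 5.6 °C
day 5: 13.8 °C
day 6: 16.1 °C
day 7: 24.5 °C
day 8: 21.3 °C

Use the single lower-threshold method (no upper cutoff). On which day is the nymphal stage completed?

Daily DD above 8.9 °C: 2.5, 17.4, 0.0, 0.0, 4.9, 7.2, 15.6, 12.4.
Cumulative: 2.5, 19.9, 19.9, 19.9, 24.8, 32.0, 47.6, 60.0.
The total first reaches 30 DD on day 6.

day 6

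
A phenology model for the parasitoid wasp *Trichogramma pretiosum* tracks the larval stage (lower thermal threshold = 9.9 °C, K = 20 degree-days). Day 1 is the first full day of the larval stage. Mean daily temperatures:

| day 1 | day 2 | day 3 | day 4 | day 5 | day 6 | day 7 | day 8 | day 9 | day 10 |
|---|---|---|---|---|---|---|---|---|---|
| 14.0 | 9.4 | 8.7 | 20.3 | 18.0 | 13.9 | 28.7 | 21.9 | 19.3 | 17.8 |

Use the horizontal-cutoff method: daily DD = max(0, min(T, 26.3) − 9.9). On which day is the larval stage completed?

Daily DD above 9.9 °C (capped at 16.4): 4.1, 0.0, 0.0, 10.4, 8.1, 4.0, 16.4, 12.0, 9.4, 7.9.
Cumulative: 4.1, 4.1, 4.1, 14.5, 22.6, 26.6, 43.0, 55.0, 64.4, 72.3.
The total first reaches 20 DD on day 5.

day 5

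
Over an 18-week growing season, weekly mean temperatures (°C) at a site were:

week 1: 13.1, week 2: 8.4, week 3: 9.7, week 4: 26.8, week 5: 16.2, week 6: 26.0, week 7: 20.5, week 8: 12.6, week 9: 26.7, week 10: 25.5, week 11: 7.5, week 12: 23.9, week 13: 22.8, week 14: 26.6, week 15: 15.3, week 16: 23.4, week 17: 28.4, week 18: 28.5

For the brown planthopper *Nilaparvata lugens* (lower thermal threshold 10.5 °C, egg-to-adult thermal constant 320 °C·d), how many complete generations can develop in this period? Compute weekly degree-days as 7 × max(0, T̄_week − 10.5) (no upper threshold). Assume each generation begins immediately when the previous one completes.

Weekly DD (7 × max(0, T̄ − 10.5)): 18.2, 0.0, 0.0, 114.1, 39.9, 108.5, 70.0, 14.7, 113.4, 105.0, 0.0, 93.8, 86.1, 112.7, 33.6, 90.3, 125.3, 126.0.
Season total = 1251.6 DD.
Complete generations = ⌊1251.6 / 320⌋ = 3.

3 generations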